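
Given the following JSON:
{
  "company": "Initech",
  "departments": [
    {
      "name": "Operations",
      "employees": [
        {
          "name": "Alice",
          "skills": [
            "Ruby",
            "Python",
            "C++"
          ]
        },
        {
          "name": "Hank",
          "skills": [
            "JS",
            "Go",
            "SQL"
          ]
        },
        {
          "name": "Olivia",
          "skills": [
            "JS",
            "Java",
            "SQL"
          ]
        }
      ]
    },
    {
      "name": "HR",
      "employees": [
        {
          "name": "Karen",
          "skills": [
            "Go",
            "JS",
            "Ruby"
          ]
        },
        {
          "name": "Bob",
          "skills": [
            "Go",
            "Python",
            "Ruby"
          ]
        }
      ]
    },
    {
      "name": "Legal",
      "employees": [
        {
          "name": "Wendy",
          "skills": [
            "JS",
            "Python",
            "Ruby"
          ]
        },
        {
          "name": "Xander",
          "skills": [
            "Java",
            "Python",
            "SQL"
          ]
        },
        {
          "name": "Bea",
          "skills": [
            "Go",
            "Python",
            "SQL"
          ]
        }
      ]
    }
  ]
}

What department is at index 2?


Path: departments[2].name
Value: Legal

ANSWER: Legal


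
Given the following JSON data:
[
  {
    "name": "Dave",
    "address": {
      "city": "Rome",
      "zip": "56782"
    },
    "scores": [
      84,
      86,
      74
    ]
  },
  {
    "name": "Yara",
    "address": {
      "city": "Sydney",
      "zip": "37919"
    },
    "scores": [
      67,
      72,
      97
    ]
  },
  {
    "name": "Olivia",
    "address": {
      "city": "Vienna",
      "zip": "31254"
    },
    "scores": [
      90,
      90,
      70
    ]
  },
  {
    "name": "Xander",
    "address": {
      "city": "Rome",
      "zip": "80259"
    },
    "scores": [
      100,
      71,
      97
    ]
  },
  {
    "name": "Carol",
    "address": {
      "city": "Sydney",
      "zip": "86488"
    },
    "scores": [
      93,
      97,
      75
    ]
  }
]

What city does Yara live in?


Path: records[1].address.city
Value: Sydney

ANSWER: Sydney


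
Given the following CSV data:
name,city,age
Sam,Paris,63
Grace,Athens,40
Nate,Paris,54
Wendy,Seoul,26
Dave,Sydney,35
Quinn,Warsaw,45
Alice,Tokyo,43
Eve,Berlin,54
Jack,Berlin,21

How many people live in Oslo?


Scanning city column for 'Oslo':
Total matches: 0

ANSWER: 0


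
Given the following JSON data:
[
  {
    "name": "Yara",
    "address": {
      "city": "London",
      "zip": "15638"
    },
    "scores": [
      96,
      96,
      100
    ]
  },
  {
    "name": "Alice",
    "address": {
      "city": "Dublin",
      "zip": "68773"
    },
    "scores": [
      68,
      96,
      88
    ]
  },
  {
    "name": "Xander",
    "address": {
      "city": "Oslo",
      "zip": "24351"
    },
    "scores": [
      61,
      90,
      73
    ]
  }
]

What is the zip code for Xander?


Path: records[2].address.zip
Value: 24351

ANSWER: 24351


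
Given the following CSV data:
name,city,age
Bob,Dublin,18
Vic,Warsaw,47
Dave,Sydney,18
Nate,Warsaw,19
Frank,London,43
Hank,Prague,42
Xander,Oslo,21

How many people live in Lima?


Scanning city column for 'Lima':
Total matches: 0

ANSWER: 0


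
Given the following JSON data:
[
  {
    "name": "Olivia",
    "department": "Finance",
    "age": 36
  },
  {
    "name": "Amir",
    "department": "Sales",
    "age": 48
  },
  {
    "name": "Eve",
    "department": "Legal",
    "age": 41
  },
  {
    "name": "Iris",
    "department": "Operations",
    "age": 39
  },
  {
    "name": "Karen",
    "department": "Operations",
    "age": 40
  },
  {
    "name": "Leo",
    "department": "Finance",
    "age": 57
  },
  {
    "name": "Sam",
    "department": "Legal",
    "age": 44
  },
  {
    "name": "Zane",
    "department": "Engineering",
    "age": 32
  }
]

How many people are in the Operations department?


Scanning records for department = Operations
  Record 3: Iris
  Record 4: Karen
Count: 2

ANSWER: 2


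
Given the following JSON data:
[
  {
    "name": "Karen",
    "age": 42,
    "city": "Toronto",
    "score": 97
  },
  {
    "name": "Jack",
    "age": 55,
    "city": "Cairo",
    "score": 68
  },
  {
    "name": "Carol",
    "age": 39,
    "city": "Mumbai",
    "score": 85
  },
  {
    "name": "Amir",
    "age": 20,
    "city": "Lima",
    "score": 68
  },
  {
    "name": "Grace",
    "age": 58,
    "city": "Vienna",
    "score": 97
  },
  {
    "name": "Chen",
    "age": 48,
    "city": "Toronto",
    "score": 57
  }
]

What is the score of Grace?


Looking up record where name = Grace
Record index: 4
Field 'score' = 97

ANSWER: 97


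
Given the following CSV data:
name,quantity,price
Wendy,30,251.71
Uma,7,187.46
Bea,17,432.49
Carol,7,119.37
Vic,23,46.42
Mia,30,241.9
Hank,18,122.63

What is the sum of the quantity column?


Values in 'quantity' column:
  Row 1: 30
  Row 2: 7
  Row 3: 17
  Row 4: 7
  Row 5: 23
  Row 6: 30
  Row 7: 18
Sum = 30 + 7 + 17 + 7 + 23 + 30 + 18 = 132

ANSWER: 132


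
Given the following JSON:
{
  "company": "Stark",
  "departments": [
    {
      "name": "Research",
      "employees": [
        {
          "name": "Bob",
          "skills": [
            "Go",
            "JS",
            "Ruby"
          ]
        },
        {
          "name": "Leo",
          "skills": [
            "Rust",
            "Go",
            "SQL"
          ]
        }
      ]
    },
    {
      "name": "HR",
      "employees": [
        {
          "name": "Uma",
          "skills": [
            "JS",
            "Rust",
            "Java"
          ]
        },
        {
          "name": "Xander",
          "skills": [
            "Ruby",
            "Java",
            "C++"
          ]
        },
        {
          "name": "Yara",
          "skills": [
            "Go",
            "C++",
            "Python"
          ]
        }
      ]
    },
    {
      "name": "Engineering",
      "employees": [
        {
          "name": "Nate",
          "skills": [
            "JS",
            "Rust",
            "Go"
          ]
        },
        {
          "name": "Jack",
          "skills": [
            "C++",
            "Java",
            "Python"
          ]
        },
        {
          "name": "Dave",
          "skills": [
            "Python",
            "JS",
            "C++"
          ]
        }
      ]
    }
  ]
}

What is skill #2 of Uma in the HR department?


Path: departments[1].employees[0].skills[1]
Value: Rust

ANSWER: Rust


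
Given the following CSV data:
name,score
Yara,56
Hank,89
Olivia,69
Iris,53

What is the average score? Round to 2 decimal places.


Scores: 56, 89, 69, 53
Sum = 267
Count = 4
Average = 267 / 4 = 66.75

ANSWER: 66.75


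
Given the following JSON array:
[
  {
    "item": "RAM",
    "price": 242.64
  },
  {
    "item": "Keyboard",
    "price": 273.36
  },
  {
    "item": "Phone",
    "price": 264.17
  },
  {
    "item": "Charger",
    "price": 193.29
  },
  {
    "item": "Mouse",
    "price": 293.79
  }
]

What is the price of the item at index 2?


Array index 2 -> Phone
price = 264.17

ANSWER: 264.17


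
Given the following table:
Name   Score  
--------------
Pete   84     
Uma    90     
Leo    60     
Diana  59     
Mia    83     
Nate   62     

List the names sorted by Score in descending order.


Sorting by Score (descending):
  Uma: 90
  Pete: 84
  Mia: 83
  Nate: 62
  Leo: 60
  Diana: 59


ANSWER: Uma, Pete, Mia, Nate, Leo, Diana


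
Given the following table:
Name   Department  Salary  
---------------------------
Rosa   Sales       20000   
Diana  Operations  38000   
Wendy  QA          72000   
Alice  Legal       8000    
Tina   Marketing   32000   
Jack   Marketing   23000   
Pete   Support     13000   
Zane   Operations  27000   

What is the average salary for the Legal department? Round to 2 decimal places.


Legal department members:
  Alice: 8000
Sum = 8000
Count = 1
Average = 8000 / 1 = 8000.00

ANSWER: 8000.00


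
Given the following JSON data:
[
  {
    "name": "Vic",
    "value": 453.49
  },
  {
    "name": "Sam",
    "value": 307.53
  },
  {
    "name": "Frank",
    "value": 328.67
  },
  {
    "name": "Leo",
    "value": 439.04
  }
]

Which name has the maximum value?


Comparing values:
  Vic: 453.49
  Sam: 307.53
  Frank: 328.67
  Leo: 439.04
Maximum: Vic (453.49)

ANSWER: Vic


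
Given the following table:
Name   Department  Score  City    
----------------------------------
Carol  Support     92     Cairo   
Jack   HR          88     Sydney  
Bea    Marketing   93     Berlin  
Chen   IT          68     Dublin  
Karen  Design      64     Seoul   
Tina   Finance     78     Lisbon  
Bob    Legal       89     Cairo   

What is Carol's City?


Row 1: Carol
City = Cairo

ANSWER: Cairo


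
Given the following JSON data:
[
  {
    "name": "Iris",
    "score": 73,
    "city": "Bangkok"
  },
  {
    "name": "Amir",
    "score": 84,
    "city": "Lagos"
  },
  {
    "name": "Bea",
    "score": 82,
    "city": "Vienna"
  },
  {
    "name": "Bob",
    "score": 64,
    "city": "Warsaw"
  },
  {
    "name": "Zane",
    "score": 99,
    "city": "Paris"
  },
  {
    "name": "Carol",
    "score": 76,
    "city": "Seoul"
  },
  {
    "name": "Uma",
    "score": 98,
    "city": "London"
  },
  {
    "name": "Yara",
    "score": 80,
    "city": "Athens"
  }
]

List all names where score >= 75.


Filtering records where score >= 75:
  Iris (score=73) -> no
  Amir (score=84) -> YES
  Bea (score=82) -> YES
  Bob (score=64) -> no
  Zane (score=99) -> YES
  Carol (score=76) -> YES
  Uma (score=98) -> YES
  Yara (score=80) -> YES


ANSWER: Amir, Bea, Zane, Carol, Uma, Yara


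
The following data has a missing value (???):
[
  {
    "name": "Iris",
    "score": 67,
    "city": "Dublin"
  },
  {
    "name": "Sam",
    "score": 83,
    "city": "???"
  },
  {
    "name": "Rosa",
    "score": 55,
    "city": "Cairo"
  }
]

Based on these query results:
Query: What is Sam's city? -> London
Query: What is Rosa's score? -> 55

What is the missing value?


The missing value is Sam's city
From query: Sam's city = London

ANSWER: London


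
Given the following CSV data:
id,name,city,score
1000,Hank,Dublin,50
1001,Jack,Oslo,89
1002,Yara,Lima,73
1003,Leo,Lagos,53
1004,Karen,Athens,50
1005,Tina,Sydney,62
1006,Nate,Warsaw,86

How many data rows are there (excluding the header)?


Counting rows (excluding header):
Header: id,name,city,score
Data rows: 7

ANSWER: 7


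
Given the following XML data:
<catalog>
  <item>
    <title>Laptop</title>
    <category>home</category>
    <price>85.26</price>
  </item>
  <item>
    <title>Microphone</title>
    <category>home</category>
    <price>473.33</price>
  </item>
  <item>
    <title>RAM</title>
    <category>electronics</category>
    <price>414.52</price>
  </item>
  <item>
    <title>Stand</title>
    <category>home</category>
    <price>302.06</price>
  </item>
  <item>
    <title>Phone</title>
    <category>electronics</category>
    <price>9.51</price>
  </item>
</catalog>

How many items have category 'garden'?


Scanning <item> elements for <category>garden</category>:
Count: 0

ANSWER: 0


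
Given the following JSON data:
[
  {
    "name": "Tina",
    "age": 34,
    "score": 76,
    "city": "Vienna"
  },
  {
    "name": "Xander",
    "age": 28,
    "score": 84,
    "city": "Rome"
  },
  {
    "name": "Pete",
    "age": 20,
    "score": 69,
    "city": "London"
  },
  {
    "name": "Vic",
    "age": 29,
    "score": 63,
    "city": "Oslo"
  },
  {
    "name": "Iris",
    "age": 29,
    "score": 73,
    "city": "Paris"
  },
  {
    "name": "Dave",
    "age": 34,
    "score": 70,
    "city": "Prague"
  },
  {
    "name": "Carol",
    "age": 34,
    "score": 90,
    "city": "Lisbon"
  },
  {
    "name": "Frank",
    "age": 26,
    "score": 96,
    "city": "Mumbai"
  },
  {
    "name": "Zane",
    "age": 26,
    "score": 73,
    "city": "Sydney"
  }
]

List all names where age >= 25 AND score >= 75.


Checking both conditions:
  Tina (age=34, score=76) -> YES
  Xander (age=28, score=84) -> YES
  Pete (age=20, score=69) -> no
  Vic (age=29, score=63) -> no
  Iris (age=29, score=73) -> no
  Dave (age=34, score=70) -> no
  Carol (age=34, score=90) -> YES
  Frank (age=26, score=96) -> YES
  Zane (age=26, score=73) -> no


ANSWER: Tina, Xander, Carol, Frank


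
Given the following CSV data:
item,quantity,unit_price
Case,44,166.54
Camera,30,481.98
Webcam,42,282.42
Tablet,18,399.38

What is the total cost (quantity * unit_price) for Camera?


Row: Camera
quantity = 30
unit_price = 481.98
total = 30 * 481.98 = 14459.4

ANSWER: 14459.4


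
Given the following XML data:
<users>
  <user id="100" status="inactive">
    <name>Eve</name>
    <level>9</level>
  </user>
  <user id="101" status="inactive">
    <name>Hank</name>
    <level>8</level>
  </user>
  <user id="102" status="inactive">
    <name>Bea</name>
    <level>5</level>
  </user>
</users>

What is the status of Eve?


Finding user with name = Eve
user id="100" status="inactive"

ANSWER: inactive


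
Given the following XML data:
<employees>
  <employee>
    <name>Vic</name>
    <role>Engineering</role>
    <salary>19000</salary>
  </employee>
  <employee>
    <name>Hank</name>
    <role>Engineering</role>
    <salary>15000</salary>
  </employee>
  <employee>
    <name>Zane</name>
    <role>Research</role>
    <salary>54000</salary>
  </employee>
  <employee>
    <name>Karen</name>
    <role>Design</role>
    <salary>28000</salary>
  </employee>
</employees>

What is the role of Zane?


Searching for <employee> with <name>Zane</name>
Found at position 3
<role>Research</role>

ANSWER: Research


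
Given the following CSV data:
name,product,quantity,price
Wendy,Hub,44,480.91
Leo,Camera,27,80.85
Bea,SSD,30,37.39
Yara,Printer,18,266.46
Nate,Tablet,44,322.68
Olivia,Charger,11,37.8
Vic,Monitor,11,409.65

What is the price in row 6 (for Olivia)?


Row 6: Olivia
Column 'price' = 37.8

ANSWER: 37.8


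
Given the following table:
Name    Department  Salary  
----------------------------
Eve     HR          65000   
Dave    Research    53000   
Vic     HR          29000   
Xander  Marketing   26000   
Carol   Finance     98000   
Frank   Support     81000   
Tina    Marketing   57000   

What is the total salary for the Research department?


Research department members:
  Dave: 53000
Total = 53000 = 53000

ANSWER: 53000


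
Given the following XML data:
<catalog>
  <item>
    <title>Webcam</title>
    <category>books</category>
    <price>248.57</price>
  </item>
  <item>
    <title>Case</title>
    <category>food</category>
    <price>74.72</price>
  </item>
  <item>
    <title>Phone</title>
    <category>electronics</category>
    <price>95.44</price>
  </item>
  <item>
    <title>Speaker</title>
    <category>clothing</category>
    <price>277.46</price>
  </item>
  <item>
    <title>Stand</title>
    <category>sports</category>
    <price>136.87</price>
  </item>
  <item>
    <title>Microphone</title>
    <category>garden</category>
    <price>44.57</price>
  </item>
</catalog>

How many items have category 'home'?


Scanning <item> elements for <category>home</category>:
Count: 0

ANSWER: 0


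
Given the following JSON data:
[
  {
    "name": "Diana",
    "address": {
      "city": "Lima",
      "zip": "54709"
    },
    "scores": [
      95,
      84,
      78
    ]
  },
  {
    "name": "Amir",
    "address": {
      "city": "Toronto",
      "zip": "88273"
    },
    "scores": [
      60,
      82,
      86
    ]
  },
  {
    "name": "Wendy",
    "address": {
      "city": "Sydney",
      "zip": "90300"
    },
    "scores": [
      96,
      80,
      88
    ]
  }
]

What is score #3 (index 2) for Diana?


Path: records[0].scores[2]
Value: 78

ANSWER: 78


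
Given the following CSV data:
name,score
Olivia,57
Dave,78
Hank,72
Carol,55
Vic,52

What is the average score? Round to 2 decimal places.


Scores: 57, 78, 72, 55, 52
Sum = 314
Count = 5
Average = 314 / 5 = 62.80

ANSWER: 62.80


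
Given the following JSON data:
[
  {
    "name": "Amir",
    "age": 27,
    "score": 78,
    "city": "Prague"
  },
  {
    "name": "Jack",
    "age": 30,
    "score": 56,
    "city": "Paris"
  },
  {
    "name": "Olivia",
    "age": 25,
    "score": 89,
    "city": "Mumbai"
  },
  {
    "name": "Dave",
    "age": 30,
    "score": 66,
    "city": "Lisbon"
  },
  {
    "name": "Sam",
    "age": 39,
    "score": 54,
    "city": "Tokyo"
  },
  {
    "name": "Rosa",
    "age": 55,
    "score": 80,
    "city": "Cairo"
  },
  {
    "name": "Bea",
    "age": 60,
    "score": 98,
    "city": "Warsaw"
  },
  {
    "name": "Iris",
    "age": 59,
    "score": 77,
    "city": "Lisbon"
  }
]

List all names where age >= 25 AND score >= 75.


Checking both conditions:
  Amir (age=27, score=78) -> YES
  Jack (age=30, score=56) -> no
  Olivia (age=25, score=89) -> YES
  Dave (age=30, score=66) -> no
  Sam (age=39, score=54) -> no
  Rosa (age=55, score=80) -> YES
  Bea (age=60, score=98) -> YES
  Iris (age=59, score=77) -> YES


ANSWER: Amir, Olivia, Rosa, Bea, Iris


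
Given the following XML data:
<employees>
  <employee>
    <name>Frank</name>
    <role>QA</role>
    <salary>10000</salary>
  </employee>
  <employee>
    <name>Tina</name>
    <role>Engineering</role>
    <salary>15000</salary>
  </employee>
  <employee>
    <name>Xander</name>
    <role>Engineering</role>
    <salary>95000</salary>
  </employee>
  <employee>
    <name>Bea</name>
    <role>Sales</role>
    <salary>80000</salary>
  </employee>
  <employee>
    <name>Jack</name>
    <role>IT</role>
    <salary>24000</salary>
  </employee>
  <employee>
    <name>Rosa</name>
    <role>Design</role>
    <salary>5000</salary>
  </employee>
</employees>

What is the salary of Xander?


Searching for <employee> with <name>Xander</name>
Found at position 3
<salary>95000</salary>

ANSWER: 95000


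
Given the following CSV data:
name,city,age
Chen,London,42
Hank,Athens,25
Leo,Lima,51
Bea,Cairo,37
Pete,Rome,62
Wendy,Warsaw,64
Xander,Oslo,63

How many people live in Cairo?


Scanning city column for 'Cairo':
  Row 4: Bea -> MATCH
Total matches: 1

ANSWER: 1


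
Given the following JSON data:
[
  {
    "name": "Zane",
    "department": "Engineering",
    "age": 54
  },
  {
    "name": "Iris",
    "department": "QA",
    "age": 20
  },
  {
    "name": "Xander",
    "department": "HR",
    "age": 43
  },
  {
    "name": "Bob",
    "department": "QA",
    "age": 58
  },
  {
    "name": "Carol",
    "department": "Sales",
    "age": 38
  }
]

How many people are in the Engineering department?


Scanning records for department = Engineering
  Record 0: Zane
Count: 1

ANSWER: 1


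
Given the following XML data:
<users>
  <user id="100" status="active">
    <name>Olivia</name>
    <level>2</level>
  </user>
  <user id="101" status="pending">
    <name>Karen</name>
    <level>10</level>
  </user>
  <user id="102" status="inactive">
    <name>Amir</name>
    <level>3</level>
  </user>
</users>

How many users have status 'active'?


Counting users with status='active':
  Olivia (id=100) -> MATCH
Count: 1

ANSWER: 1


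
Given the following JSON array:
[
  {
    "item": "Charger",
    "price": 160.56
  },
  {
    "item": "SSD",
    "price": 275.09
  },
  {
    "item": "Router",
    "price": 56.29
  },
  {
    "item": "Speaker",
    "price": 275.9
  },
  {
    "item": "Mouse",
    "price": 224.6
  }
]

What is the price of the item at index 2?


Array index 2 -> Router
price = 56.29

ANSWER: 56.29


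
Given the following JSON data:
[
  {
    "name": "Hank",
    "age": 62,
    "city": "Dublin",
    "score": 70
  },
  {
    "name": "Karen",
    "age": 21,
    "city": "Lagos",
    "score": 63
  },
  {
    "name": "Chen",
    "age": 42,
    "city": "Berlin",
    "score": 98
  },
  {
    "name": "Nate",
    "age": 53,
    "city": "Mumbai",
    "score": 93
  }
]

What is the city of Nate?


Looking up record where name = Nate
Record index: 3
Field 'city' = Mumbai

ANSWER: Mumbai


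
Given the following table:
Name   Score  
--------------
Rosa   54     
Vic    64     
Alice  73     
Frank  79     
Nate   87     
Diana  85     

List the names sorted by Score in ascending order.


Sorting by Score (ascending):
  Rosa: 54
  Vic: 64
  Alice: 73
  Frank: 79
  Diana: 85
  Nate: 87


ANSWER: Rosa, Vic, Alice, Frank, Diana, Nate


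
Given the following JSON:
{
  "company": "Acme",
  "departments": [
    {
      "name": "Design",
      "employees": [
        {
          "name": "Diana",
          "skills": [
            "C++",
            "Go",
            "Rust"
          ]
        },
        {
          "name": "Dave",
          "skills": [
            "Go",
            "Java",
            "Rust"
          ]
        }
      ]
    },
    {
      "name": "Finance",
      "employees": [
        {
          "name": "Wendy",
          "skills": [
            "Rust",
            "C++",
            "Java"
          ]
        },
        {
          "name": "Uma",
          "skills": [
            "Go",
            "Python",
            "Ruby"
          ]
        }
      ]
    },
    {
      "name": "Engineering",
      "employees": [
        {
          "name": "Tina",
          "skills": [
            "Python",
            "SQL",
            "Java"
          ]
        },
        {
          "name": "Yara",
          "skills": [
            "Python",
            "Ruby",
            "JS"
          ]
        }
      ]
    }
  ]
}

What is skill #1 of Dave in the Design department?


Path: departments[0].employees[1].skills[0]
Value: Go

ANSWER: Go


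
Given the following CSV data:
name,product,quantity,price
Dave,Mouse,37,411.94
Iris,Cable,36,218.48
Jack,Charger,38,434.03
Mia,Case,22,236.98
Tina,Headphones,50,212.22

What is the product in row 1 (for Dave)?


Row 1: Dave
Column 'product' = Mouse

ANSWER: Mouse


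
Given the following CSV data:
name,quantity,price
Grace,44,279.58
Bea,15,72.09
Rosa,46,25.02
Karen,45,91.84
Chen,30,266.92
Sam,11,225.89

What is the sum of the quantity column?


Values in 'quantity' column:
  Row 1: 44
  Row 2: 15
  Row 3: 46
  Row 4: 45
  Row 5: 30
  Row 6: 11
Sum = 44 + 15 + 46 + 45 + 30 + 11 = 191

ANSWER: 191


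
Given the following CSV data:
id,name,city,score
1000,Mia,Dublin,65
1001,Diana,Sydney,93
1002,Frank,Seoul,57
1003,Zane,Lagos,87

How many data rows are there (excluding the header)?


Counting rows (excluding header):
Header: id,name,city,score
Data rows: 4

ANSWER: 4


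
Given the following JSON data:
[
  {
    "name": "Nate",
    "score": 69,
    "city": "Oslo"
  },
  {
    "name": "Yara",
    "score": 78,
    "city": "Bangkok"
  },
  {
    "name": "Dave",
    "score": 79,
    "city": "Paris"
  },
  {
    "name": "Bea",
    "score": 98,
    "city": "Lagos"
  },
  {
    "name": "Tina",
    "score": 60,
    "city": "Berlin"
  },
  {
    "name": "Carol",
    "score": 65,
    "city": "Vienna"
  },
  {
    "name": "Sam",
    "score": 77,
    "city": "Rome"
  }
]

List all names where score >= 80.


Filtering records where score >= 80:
  Nate (score=69) -> no
  Yara (score=78) -> no
  Dave (score=79) -> no
  Bea (score=98) -> YES
  Tina (score=60) -> no
  Carol (score=65) -> no
  Sam (score=77) -> no


ANSWER: Bea


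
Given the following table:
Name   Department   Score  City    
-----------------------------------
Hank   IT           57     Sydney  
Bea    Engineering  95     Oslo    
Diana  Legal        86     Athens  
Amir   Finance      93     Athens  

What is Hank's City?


Row 1: Hank
City = Sydney

ANSWER: Sydney


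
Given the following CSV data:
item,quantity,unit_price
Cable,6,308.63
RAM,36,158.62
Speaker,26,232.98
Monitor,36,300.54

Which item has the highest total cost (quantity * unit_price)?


Computing row totals:
  Cable: 1851.78
  RAM: 5710.32
  Speaker: 6057.48
  Monitor: 10819.44
Maximum: Monitor (10819.44)

ANSWER: Monitor


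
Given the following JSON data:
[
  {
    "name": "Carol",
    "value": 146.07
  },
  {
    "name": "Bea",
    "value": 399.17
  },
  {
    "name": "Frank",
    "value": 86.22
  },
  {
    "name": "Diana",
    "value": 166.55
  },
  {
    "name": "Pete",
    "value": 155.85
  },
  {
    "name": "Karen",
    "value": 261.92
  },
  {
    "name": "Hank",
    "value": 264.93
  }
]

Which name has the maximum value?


Comparing values:
  Carol: 146.07
  Bea: 399.17
  Frank: 86.22
  Diana: 166.55
  Pete: 155.85
  Karen: 261.92
  Hank: 264.93
Maximum: Bea (399.17)

ANSWER: Bea


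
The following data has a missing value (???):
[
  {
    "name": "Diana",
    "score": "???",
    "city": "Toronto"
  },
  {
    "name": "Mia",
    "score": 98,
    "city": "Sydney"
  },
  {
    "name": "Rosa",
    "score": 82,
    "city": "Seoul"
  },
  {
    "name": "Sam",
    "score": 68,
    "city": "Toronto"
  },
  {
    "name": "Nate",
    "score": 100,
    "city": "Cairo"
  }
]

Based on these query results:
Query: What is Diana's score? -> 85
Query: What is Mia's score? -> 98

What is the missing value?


The missing value is Diana's score
From query: Diana's score = 85

ANSWER: 85


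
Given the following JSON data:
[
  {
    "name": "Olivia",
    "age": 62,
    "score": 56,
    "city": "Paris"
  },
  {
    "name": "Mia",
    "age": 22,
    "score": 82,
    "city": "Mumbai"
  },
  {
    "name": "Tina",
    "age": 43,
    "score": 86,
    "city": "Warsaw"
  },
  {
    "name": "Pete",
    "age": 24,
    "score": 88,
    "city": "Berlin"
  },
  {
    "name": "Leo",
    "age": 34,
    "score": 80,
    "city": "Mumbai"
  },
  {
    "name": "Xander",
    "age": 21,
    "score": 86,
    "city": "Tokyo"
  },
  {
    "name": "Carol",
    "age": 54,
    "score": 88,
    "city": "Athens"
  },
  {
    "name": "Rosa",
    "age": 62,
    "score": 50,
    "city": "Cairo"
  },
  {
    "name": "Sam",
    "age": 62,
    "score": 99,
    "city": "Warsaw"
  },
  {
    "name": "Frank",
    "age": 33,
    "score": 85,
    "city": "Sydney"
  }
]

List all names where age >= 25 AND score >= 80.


Checking both conditions:
  Olivia (age=62, score=56) -> no
  Mia (age=22, score=82) -> no
  Tina (age=43, score=86) -> YES
  Pete (age=24, score=88) -> no
  Leo (age=34, score=80) -> YES
  Xander (age=21, score=86) -> no
  Carol (age=54, score=88) -> YES
  Rosa (age=62, score=50) -> no
  Sam (age=62, score=99) -> YES
  Frank (age=33, score=85) -> YES


ANSWER: Tina, Leo, Carol, Sam, Frank


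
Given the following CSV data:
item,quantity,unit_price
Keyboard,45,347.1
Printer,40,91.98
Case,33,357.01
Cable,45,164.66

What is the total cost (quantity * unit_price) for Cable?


Row: Cable
quantity = 45
unit_price = 164.66
total = 45 * 164.66 = 7409.7

ANSWER: 7409.7


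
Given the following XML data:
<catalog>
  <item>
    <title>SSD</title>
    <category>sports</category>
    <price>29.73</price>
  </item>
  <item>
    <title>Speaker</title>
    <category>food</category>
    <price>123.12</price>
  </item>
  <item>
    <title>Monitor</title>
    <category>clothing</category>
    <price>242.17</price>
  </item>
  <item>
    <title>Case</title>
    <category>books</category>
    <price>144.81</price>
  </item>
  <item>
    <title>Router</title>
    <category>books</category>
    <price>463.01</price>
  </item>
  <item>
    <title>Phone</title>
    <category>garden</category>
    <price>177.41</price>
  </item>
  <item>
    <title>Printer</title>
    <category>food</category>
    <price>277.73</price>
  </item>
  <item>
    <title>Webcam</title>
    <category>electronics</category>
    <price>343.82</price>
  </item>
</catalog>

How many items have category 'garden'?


Scanning <item> elements for <category>garden</category>:
  Item 6: Phone -> MATCH
Count: 1

ANSWER: 1


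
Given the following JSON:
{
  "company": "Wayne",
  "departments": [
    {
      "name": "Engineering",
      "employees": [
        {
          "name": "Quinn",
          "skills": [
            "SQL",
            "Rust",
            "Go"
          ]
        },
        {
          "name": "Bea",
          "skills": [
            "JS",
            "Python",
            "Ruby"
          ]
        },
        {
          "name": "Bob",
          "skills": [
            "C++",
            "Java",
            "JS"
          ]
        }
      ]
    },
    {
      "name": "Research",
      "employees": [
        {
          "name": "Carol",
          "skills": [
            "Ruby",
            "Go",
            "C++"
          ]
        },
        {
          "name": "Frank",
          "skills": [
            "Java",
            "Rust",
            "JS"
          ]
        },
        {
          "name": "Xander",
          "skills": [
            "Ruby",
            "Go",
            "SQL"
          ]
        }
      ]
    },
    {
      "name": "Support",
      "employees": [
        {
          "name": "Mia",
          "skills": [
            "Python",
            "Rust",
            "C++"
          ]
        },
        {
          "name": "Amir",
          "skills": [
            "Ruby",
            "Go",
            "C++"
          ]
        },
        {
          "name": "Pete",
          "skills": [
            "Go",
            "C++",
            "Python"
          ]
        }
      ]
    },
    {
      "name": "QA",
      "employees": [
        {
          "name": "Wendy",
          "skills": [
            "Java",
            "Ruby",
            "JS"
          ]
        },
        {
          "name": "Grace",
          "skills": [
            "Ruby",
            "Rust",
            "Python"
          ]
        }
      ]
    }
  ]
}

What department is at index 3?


Path: departments[3].name
Value: QA

ANSWER: QA


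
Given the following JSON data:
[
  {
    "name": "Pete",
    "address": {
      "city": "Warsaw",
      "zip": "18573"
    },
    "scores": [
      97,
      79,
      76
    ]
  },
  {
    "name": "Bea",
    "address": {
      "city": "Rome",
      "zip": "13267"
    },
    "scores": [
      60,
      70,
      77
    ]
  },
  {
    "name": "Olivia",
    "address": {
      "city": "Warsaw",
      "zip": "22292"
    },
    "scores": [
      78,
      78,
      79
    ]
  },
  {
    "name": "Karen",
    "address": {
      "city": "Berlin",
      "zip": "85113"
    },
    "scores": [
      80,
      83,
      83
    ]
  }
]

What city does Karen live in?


Path: records[3].address.city
Value: Berlin

ANSWER: Berlin


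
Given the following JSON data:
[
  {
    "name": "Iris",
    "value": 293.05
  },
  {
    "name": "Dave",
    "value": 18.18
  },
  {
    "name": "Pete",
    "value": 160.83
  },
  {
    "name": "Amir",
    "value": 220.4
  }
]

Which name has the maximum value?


Comparing values:
  Iris: 293.05
  Dave: 18.18
  Pete: 160.83
  Amir: 220.4
Maximum: Iris (293.05)

ANSWER: Iris


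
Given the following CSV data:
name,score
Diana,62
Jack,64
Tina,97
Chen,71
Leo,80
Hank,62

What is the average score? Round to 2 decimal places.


Scores: 62, 64, 97, 71, 80, 62
Sum = 436
Count = 6
Average = 436 / 6 = 72.67

ANSWER: 72.67


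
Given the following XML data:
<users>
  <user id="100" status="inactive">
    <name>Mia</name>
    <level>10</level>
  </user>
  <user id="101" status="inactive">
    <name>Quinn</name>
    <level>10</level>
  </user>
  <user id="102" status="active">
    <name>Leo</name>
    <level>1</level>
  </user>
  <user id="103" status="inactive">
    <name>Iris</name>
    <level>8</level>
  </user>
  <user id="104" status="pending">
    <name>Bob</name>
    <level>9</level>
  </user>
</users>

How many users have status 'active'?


Counting users with status='active':
  Leo (id=102) -> MATCH
Count: 1

ANSWER: 1


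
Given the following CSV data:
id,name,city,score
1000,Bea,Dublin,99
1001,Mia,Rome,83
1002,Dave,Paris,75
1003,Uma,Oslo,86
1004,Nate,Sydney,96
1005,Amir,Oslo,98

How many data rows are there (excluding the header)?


Counting rows (excluding header):
Header: id,name,city,score
Data rows: 6

ANSWER: 6


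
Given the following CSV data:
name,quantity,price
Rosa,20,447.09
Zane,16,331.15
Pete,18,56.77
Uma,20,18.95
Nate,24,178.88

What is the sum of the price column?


Values in 'price' column:
  Row 1: 447.09
  Row 2: 331.15
  Row 3: 56.77
  Row 4: 18.95
  Row 5: 178.88
Sum = 447.09 + 331.15 + 56.77 + 18.95 + 178.88 = 1032.84

ANSWER: 1032.84


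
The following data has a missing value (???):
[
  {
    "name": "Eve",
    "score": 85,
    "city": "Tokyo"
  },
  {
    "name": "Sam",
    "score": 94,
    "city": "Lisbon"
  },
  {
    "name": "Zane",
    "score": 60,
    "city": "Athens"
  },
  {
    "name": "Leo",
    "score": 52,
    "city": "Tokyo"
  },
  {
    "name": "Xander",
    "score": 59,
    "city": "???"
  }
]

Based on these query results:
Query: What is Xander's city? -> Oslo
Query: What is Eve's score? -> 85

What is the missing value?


The missing value is Xander's city
From query: Xander's city = Oslo

ANSWER: Oslo


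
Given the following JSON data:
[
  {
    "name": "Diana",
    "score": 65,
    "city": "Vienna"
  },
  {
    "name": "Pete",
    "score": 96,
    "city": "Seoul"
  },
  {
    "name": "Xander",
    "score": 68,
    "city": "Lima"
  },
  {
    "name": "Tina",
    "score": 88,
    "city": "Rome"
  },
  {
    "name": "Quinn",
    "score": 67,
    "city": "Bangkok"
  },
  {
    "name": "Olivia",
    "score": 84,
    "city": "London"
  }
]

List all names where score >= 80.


Filtering records where score >= 80:
  Diana (score=65) -> no
  Pete (score=96) -> YES
  Xander (score=68) -> no
  Tina (score=88) -> YES
  Quinn (score=67) -> no
  Olivia (score=84) -> YES


ANSWER: Pete, Tina, Olivia


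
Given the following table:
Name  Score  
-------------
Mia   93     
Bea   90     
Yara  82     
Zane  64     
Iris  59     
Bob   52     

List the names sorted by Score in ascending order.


Sorting by Score (ascending):
  Bob: 52
  Iris: 59
  Zane: 64
  Yara: 82
  Bea: 90
  Mia: 93


ANSWER: Bob, Iris, Zane, Yara, Bea, Mia


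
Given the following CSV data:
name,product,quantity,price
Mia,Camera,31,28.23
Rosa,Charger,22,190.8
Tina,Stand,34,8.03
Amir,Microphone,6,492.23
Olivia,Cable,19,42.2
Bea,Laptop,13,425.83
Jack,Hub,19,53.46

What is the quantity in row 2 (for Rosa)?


Row 2: Rosa
Column 'quantity' = 22

ANSWER: 22


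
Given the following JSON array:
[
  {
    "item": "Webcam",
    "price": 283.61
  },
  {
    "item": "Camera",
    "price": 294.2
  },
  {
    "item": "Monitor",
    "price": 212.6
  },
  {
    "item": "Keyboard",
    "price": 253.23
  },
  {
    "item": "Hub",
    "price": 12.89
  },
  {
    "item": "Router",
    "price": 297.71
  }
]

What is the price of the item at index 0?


Array index 0 -> Webcam
price = 283.61

ANSWER: 283.61


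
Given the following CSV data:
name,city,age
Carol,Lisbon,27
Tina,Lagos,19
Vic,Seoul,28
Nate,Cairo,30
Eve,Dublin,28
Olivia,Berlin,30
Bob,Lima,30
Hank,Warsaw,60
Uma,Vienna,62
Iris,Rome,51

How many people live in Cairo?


Scanning city column for 'Cairo':
  Row 4: Nate -> MATCH
Total matches: 1

ANSWER: 1


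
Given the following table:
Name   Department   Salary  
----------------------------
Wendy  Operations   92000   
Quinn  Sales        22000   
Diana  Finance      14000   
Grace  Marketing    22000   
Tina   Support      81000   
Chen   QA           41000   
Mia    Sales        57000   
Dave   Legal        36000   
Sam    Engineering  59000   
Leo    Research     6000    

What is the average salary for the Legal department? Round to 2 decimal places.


Legal department members:
  Dave: 36000
Sum = 36000
Count = 1
Average = 36000 / 1 = 36000.00

ANSWER: 36000.00


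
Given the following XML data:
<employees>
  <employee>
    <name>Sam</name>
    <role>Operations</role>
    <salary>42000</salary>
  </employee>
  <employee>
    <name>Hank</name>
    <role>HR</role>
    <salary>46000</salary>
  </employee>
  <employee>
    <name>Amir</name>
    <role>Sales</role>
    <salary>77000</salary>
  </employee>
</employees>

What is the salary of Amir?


Searching for <employee> with <name>Amir</name>
Found at position 3
<salary>77000</salary>

ANSWER: 77000


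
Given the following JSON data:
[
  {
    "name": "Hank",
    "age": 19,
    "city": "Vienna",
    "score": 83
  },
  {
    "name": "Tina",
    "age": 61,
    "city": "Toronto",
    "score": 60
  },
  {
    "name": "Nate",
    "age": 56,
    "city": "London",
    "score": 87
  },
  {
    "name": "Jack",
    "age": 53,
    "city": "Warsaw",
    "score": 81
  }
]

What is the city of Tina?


Looking up record where name = Tina
Record index: 1
Field 'city' = Toronto

ANSWER: Toronto


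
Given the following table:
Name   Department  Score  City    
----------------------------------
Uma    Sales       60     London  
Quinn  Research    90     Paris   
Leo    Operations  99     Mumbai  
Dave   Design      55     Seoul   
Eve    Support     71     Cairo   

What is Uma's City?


Row 1: Uma
City = London

ANSWER: London


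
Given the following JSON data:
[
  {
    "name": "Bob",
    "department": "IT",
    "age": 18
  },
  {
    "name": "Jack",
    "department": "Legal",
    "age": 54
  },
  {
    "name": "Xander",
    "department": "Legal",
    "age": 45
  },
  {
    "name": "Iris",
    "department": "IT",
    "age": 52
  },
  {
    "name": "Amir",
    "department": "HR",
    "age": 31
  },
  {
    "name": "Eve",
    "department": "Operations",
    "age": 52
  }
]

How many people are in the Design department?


Scanning records for department = Design
  No matches found
Count: 0

ANSWER: 0


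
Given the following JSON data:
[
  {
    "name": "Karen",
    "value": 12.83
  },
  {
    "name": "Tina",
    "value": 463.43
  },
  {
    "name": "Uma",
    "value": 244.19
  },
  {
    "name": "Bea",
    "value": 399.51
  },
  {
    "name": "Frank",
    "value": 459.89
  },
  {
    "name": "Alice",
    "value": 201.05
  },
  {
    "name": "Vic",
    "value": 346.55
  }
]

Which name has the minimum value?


Comparing values:
  Karen: 12.83
  Tina: 463.43
  Uma: 244.19
  Bea: 399.51
  Frank: 459.89
  Alice: 201.05
  Vic: 346.55
Minimum: Karen (12.83)

ANSWER: Karen


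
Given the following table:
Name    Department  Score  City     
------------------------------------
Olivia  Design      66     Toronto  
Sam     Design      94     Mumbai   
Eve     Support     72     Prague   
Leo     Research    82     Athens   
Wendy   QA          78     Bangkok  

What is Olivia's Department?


Row 1: Olivia
Department = Design

ANSWER: Design


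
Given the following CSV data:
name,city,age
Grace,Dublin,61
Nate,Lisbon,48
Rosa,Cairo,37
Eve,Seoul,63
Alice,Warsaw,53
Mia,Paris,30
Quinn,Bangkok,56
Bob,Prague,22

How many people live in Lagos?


Scanning city column for 'Lagos':
Total matches: 0

ANSWER: 0


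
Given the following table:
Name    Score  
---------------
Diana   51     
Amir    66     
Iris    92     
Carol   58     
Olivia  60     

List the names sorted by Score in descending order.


Sorting by Score (descending):
  Iris: 92
  Amir: 66
  Olivia: 60
  Carol: 58
  Diana: 51


ANSWER: Iris, Amir, Olivia, Carol, Diana


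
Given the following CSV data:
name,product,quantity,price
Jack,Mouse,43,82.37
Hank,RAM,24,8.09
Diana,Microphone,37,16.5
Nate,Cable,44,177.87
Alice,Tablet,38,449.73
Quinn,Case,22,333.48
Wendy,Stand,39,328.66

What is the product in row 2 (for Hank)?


Row 2: Hank
Column 'product' = RAM

ANSWER: RAM


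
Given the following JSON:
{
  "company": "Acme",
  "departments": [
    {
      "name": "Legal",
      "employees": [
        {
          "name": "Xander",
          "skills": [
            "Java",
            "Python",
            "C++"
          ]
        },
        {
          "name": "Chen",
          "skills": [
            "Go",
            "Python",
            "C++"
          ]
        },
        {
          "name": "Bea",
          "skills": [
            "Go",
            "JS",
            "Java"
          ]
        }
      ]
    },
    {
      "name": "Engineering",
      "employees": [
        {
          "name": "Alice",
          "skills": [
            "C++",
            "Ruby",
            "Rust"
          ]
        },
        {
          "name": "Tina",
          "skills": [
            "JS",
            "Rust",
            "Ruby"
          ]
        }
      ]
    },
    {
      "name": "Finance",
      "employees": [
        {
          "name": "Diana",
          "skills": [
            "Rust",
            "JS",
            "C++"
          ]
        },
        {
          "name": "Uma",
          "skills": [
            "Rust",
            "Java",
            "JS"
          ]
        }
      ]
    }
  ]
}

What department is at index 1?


Path: departments[1].name
Value: Engineering

ANSWER: Engineering
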